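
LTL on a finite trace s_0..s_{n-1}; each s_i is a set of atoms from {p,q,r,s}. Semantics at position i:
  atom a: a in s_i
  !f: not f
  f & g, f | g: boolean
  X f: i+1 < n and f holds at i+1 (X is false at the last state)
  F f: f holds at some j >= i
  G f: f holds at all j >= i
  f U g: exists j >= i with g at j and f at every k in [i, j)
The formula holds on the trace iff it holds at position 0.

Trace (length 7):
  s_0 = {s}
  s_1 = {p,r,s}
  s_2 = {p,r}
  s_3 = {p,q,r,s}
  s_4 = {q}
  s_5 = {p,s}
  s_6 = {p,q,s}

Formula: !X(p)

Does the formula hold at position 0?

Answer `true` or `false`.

Answer: false

Derivation:
s_0={s}: !X(p)=False X(p)=True p=False
s_1={p,r,s}: !X(p)=False X(p)=True p=True
s_2={p,r}: !X(p)=False X(p)=True p=True
s_3={p,q,r,s}: !X(p)=True X(p)=False p=True
s_4={q}: !X(p)=False X(p)=True p=False
s_5={p,s}: !X(p)=False X(p)=True p=True
s_6={p,q,s}: !X(p)=True X(p)=False p=True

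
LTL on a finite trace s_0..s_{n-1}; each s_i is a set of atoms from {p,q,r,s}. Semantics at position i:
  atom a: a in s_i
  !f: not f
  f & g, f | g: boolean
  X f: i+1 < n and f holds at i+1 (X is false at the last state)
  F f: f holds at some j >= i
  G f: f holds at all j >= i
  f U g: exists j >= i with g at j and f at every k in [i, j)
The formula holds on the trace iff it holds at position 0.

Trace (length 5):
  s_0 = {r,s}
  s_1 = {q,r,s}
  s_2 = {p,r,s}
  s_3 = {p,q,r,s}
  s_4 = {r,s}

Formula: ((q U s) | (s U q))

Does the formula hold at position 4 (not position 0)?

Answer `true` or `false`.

Answer: true

Derivation:
s_0={r,s}: ((q U s) | (s U q))=True (q U s)=True q=False s=True (s U q)=True
s_1={q,r,s}: ((q U s) | (s U q))=True (q U s)=True q=True s=True (s U q)=True
s_2={p,r,s}: ((q U s) | (s U q))=True (q U s)=True q=False s=True (s U q)=True
s_3={p,q,r,s}: ((q U s) | (s U q))=True (q U s)=True q=True s=True (s U q)=True
s_4={r,s}: ((q U s) | (s U q))=True (q U s)=True q=False s=True (s U q)=False
Evaluating at position 4: result = True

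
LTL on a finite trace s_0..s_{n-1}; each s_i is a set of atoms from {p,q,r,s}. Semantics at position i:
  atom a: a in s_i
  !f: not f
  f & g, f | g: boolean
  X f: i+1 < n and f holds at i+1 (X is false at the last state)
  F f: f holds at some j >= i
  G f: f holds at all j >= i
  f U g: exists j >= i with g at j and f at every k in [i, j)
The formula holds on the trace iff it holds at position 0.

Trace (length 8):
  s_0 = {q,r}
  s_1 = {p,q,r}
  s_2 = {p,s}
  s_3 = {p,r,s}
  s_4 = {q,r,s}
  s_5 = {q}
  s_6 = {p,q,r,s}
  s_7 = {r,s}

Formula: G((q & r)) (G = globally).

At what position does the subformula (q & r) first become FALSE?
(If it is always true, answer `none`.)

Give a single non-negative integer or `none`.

s_0={q,r}: (q & r)=True q=True r=True
s_1={p,q,r}: (q & r)=True q=True r=True
s_2={p,s}: (q & r)=False q=False r=False
s_3={p,r,s}: (q & r)=False q=False r=True
s_4={q,r,s}: (q & r)=True q=True r=True
s_5={q}: (q & r)=False q=True r=False
s_6={p,q,r,s}: (q & r)=True q=True r=True
s_7={r,s}: (q & r)=False q=False r=True
G((q & r)) holds globally = False
First violation at position 2.

Answer: 2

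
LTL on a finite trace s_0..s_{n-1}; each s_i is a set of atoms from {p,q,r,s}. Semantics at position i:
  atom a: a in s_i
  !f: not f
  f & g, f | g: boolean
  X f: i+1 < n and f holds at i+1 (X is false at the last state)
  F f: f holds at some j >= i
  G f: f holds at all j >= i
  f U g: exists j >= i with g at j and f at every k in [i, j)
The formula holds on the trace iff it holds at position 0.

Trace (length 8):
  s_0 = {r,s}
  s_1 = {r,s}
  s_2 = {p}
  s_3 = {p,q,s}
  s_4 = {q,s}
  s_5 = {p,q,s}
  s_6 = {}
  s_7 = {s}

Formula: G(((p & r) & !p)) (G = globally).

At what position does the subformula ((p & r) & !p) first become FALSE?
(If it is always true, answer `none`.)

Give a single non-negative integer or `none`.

s_0={r,s}: ((p & r) & !p)=False (p & r)=False p=False r=True !p=True
s_1={r,s}: ((p & r) & !p)=False (p & r)=False p=False r=True !p=True
s_2={p}: ((p & r) & !p)=False (p & r)=False p=True r=False !p=False
s_3={p,q,s}: ((p & r) & !p)=False (p & r)=False p=True r=False !p=False
s_4={q,s}: ((p & r) & !p)=False (p & r)=False p=False r=False !p=True
s_5={p,q,s}: ((p & r) & !p)=False (p & r)=False p=True r=False !p=False
s_6={}: ((p & r) & !p)=False (p & r)=False p=False r=False !p=True
s_7={s}: ((p & r) & !p)=False (p & r)=False p=False r=False !p=True
G(((p & r) & !p)) holds globally = False
First violation at position 0.

Answer: 0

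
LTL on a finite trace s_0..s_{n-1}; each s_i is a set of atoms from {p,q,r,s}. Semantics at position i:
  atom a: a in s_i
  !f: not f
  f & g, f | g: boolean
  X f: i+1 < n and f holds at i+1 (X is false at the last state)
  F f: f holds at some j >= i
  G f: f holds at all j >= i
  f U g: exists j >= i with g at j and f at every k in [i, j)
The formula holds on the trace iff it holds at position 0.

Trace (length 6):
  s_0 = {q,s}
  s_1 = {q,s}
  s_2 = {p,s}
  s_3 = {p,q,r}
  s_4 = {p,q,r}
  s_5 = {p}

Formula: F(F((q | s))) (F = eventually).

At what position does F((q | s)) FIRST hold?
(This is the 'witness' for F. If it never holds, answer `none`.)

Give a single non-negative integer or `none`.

s_0={q,s}: F((q | s))=True (q | s)=True q=True s=True
s_1={q,s}: F((q | s))=True (q | s)=True q=True s=True
s_2={p,s}: F((q | s))=True (q | s)=True q=False s=True
s_3={p,q,r}: F((q | s))=True (q | s)=True q=True s=False
s_4={p,q,r}: F((q | s))=True (q | s)=True q=True s=False
s_5={p}: F((q | s))=False (q | s)=False q=False s=False
F(F((q | s))) holds; first witness at position 0.

Answer: 0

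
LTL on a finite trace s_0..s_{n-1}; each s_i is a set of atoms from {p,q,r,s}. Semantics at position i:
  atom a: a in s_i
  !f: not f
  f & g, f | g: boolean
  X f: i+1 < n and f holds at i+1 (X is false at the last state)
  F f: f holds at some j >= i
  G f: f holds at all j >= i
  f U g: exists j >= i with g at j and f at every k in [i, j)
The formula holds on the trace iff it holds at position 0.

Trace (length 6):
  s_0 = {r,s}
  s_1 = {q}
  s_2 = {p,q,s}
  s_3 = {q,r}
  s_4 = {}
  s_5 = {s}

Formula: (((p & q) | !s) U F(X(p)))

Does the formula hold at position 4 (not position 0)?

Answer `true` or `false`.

Answer: false

Derivation:
s_0={r,s}: (((p & q) | !s) U F(X(p)))=True ((p & q) | !s)=False (p & q)=False p=False q=False !s=False s=True F(X(p))=True X(p)=False
s_1={q}: (((p & q) | !s) U F(X(p)))=True ((p & q) | !s)=True (p & q)=False p=False q=True !s=True s=False F(X(p))=True X(p)=True
s_2={p,q,s}: (((p & q) | !s) U F(X(p)))=False ((p & q) | !s)=True (p & q)=True p=True q=True !s=False s=True F(X(p))=False X(p)=False
s_3={q,r}: (((p & q) | !s) U F(X(p)))=False ((p & q) | !s)=True (p & q)=False p=False q=True !s=True s=False F(X(p))=False X(p)=False
s_4={}: (((p & q) | !s) U F(X(p)))=False ((p & q) | !s)=True (p & q)=False p=False q=False !s=True s=False F(X(p))=False X(p)=False
s_5={s}: (((p & q) | !s) U F(X(p)))=False ((p & q) | !s)=False (p & q)=False p=False q=False !s=False s=True F(X(p))=False X(p)=False
Evaluating at position 4: result = False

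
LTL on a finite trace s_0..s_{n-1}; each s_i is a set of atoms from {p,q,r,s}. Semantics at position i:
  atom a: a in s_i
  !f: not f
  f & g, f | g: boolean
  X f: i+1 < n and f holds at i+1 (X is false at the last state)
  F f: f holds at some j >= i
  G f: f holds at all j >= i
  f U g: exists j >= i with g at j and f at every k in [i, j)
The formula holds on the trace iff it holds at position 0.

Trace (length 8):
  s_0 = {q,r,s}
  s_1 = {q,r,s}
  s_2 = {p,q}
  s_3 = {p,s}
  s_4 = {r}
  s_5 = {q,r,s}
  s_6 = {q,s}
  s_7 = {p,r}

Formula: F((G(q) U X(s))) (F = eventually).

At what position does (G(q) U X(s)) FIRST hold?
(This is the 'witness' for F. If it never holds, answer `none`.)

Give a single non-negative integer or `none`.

Answer: 0

Derivation:
s_0={q,r,s}: (G(q) U X(s))=True G(q)=False q=True X(s)=True s=True
s_1={q,r,s}: (G(q) U X(s))=False G(q)=False q=True X(s)=False s=True
s_2={p,q}: (G(q) U X(s))=True G(q)=False q=True X(s)=True s=False
s_3={p,s}: (G(q) U X(s))=False G(q)=False q=False X(s)=False s=True
s_4={r}: (G(q) U X(s))=True G(q)=False q=False X(s)=True s=False
s_5={q,r,s}: (G(q) U X(s))=True G(q)=False q=True X(s)=True s=True
s_6={q,s}: (G(q) U X(s))=False G(q)=False q=True X(s)=False s=True
s_7={p,r}: (G(q) U X(s))=False G(q)=False q=False X(s)=False s=False
F((G(q) U X(s))) holds; first witness at position 0.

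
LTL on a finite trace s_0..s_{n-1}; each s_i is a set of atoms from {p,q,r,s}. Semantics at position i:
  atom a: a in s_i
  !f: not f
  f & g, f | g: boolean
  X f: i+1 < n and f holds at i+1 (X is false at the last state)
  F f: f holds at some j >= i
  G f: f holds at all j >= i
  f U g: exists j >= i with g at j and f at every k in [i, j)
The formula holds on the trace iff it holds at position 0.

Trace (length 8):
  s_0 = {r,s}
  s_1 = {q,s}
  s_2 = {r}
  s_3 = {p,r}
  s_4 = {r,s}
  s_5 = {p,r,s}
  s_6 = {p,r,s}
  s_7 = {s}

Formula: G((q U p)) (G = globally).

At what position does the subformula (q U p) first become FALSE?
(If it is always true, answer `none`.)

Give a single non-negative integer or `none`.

s_0={r,s}: (q U p)=False q=False p=False
s_1={q,s}: (q U p)=False q=True p=False
s_2={r}: (q U p)=False q=False p=False
s_3={p,r}: (q U p)=True q=False p=True
s_4={r,s}: (q U p)=False q=False p=False
s_5={p,r,s}: (q U p)=True q=False p=True
s_6={p,r,s}: (q U p)=True q=False p=True
s_7={s}: (q U p)=False q=False p=False
G((q U p)) holds globally = False
First violation at position 0.

Answer: 0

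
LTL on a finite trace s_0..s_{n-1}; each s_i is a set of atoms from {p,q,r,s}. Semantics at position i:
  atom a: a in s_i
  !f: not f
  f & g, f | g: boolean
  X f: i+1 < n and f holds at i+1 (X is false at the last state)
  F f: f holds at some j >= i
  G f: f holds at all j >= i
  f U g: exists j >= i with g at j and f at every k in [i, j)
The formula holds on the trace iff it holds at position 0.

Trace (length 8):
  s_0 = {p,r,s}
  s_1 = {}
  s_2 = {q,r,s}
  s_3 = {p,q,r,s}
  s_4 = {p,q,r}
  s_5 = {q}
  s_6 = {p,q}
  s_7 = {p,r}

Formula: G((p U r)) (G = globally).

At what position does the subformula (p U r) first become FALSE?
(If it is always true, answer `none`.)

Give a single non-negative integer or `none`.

Answer: 1

Derivation:
s_0={p,r,s}: (p U r)=True p=True r=True
s_1={}: (p U r)=False p=False r=False
s_2={q,r,s}: (p U r)=True p=False r=True
s_3={p,q,r,s}: (p U r)=True p=True r=True
s_4={p,q,r}: (p U r)=True p=True r=True
s_5={q}: (p U r)=False p=False r=False
s_6={p,q}: (p U r)=True p=True r=False
s_7={p,r}: (p U r)=True p=True r=True
G((p U r)) holds globally = False
First violation at position 1.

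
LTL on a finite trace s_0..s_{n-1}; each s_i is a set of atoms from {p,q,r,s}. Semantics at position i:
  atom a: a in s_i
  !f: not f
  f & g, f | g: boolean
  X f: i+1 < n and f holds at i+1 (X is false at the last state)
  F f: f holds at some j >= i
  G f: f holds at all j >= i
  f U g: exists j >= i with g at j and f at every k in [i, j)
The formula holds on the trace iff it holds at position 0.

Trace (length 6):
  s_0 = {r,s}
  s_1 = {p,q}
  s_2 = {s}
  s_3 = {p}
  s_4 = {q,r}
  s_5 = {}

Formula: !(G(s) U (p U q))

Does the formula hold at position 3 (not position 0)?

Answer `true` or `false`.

Answer: false

Derivation:
s_0={r,s}: !(G(s) U (p U q))=True (G(s) U (p U q))=False G(s)=False s=True (p U q)=False p=False q=False
s_1={p,q}: !(G(s) U (p U q))=False (G(s) U (p U q))=True G(s)=False s=False (p U q)=True p=True q=True
s_2={s}: !(G(s) U (p U q))=True (G(s) U (p U q))=False G(s)=False s=True (p U q)=False p=False q=False
s_3={p}: !(G(s) U (p U q))=False (G(s) U (p U q))=True G(s)=False s=False (p U q)=True p=True q=False
s_4={q,r}: !(G(s) U (p U q))=False (G(s) U (p U q))=True G(s)=False s=False (p U q)=True p=False q=True
s_5={}: !(G(s) U (p U q))=True (G(s) U (p U q))=False G(s)=False s=False (p U q)=False p=False q=False
Evaluating at position 3: result = False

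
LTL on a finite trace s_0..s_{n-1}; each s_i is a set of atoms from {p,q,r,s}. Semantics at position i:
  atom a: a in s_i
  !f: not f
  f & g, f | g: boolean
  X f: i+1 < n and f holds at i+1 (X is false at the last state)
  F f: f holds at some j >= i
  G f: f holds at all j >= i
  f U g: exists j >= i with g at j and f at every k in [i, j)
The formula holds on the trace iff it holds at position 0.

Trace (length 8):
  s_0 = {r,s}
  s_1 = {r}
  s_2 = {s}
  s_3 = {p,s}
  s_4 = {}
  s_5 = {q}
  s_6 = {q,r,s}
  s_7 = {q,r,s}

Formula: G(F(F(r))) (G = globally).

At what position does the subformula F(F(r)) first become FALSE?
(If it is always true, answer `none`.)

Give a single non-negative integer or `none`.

Answer: none

Derivation:
s_0={r,s}: F(F(r))=True F(r)=True r=True
s_1={r}: F(F(r))=True F(r)=True r=True
s_2={s}: F(F(r))=True F(r)=True r=False
s_3={p,s}: F(F(r))=True F(r)=True r=False
s_4={}: F(F(r))=True F(r)=True r=False
s_5={q}: F(F(r))=True F(r)=True r=False
s_6={q,r,s}: F(F(r))=True F(r)=True r=True
s_7={q,r,s}: F(F(r))=True F(r)=True r=True
G(F(F(r))) holds globally = True
No violation — formula holds at every position.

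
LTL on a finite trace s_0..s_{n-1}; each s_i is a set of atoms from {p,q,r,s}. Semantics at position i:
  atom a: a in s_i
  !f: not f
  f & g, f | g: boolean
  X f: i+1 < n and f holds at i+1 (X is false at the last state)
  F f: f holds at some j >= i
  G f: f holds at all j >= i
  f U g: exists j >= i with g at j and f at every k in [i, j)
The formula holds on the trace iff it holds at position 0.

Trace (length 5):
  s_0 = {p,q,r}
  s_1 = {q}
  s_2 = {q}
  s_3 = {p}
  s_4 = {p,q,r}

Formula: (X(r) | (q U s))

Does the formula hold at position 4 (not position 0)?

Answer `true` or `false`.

s_0={p,q,r}: (X(r) | (q U s))=False X(r)=False r=True (q U s)=False q=True s=False
s_1={q}: (X(r) | (q U s))=False X(r)=False r=False (q U s)=False q=True s=False
s_2={q}: (X(r) | (q U s))=False X(r)=False r=False (q U s)=False q=True s=False
s_3={p}: (X(r) | (q U s))=True X(r)=True r=False (q U s)=False q=False s=False
s_4={p,q,r}: (X(r) | (q U s))=False X(r)=False r=True (q U s)=False q=True s=False
Evaluating at position 4: result = False

Answer: false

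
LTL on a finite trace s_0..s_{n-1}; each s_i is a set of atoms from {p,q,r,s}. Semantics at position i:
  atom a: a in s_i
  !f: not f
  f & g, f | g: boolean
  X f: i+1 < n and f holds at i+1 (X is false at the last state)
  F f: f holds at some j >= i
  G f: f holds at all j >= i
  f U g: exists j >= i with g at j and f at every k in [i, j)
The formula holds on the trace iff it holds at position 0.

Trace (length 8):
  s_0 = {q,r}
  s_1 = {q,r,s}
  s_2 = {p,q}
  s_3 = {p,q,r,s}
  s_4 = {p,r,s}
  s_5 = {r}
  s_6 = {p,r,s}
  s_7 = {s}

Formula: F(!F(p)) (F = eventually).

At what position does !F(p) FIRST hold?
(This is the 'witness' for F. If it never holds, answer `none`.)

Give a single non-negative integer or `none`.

s_0={q,r}: !F(p)=False F(p)=True p=False
s_1={q,r,s}: !F(p)=False F(p)=True p=False
s_2={p,q}: !F(p)=False F(p)=True p=True
s_3={p,q,r,s}: !F(p)=False F(p)=True p=True
s_4={p,r,s}: !F(p)=False F(p)=True p=True
s_5={r}: !F(p)=False F(p)=True p=False
s_6={p,r,s}: !F(p)=False F(p)=True p=True
s_7={s}: !F(p)=True F(p)=False p=False
F(!F(p)) holds; first witness at position 7.

Answer: 7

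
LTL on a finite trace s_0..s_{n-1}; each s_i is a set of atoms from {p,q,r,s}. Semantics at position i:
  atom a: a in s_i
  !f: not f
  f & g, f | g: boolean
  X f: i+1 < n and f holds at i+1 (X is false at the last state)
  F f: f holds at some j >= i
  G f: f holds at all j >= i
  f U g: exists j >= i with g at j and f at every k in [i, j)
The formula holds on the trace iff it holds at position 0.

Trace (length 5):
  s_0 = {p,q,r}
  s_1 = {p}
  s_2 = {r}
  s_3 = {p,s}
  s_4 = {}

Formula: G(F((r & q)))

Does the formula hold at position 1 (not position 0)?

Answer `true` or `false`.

s_0={p,q,r}: G(F((r & q)))=False F((r & q))=True (r & q)=True r=True q=True
s_1={p}: G(F((r & q)))=False F((r & q))=False (r & q)=False r=False q=False
s_2={r}: G(F((r & q)))=False F((r & q))=False (r & q)=False r=True q=False
s_3={p,s}: G(F((r & q)))=False F((r & q))=False (r & q)=False r=False q=False
s_4={}: G(F((r & q)))=False F((r & q))=False (r & q)=False r=False q=False
Evaluating at position 1: result = False

Answer: false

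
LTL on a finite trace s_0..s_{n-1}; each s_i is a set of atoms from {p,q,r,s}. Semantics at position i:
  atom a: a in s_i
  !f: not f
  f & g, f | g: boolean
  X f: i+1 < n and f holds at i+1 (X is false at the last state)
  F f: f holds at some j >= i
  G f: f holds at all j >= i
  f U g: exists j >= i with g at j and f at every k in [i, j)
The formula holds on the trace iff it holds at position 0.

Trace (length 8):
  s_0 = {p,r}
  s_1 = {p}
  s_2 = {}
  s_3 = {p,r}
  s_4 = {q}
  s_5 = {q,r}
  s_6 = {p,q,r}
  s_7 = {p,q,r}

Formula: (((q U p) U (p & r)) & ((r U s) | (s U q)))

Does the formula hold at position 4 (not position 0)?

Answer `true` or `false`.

s_0={p,r}: (((q U p) U (p & r)) & ((r U s) | (s U q)))=False ((q U p) U (p & r))=True (q U p)=True q=False p=True (p & r)=True r=True ((r U s) | (s U q))=False (r U s)=False s=False (s U q)=False
s_1={p}: (((q U p) U (p & r)) & ((r U s) | (s U q)))=False ((q U p) U (p & r))=False (q U p)=True q=False p=True (p & r)=False r=False ((r U s) | (s U q))=False (r U s)=False s=False (s U q)=False
s_2={}: (((q U p) U (p & r)) & ((r U s) | (s U q)))=False ((q U p) U (p & r))=False (q U p)=False q=False p=False (p & r)=False r=False ((r U s) | (s U q))=False (r U s)=False s=False (s U q)=False
s_3={p,r}: (((q U p) U (p & r)) & ((r U s) | (s U q)))=False ((q U p) U (p & r))=True (q U p)=True q=False p=True (p & r)=True r=True ((r U s) | (s U q))=False (r U s)=False s=False (s U q)=False
s_4={q}: (((q U p) U (p & r)) & ((r U s) | (s U q)))=True ((q U p) U (p & r))=True (q U p)=True q=True p=False (p & r)=False r=False ((r U s) | (s U q))=True (r U s)=False s=False (s U q)=True
s_5={q,r}: (((q U p) U (p & r)) & ((r U s) | (s U q)))=True ((q U p) U (p & r))=True (q U p)=True q=True p=False (p & r)=False r=True ((r U s) | (s U q))=True (r U s)=False s=False (s U q)=True
s_6={p,q,r}: (((q U p) U (p & r)) & ((r U s) | (s U q)))=True ((q U p) U (p & r))=True (q U p)=True q=True p=True (p & r)=True r=True ((r U s) | (s U q))=True (r U s)=False s=False (s U q)=True
s_7={p,q,r}: (((q U p) U (p & r)) & ((r U s) | (s U q)))=True ((q U p) U (p & r))=True (q U p)=True q=True p=True (p & r)=True r=True ((r U s) | (s U q))=True (r U s)=False s=False (s U q)=True
Evaluating at position 4: result = True

Answer: true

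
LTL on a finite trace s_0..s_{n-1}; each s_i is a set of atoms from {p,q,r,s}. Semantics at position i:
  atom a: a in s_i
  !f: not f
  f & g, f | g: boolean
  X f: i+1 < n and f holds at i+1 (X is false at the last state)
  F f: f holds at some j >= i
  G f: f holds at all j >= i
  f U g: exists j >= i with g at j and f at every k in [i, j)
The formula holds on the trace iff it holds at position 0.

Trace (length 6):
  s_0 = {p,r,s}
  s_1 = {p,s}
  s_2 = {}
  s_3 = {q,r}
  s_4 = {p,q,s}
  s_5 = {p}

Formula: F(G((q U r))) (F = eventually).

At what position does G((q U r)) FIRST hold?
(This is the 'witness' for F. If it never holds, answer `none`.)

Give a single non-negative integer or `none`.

Answer: none

Derivation:
s_0={p,r,s}: G((q U r))=False (q U r)=True q=False r=True
s_1={p,s}: G((q U r))=False (q U r)=False q=False r=False
s_2={}: G((q U r))=False (q U r)=False q=False r=False
s_3={q,r}: G((q U r))=False (q U r)=True q=True r=True
s_4={p,q,s}: G((q U r))=False (q U r)=False q=True r=False
s_5={p}: G((q U r))=False (q U r)=False q=False r=False
F(G((q U r))) does not hold (no witness exists).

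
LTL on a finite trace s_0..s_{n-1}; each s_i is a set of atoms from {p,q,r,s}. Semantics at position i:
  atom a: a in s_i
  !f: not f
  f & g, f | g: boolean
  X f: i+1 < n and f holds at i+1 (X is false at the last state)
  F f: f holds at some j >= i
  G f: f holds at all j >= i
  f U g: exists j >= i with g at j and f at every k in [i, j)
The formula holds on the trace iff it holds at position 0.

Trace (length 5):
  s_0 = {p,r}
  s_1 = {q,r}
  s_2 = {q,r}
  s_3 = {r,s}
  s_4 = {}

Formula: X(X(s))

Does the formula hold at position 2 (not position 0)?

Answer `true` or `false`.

Answer: false

Derivation:
s_0={p,r}: X(X(s))=False X(s)=False s=False
s_1={q,r}: X(X(s))=True X(s)=False s=False
s_2={q,r}: X(X(s))=False X(s)=True s=False
s_3={r,s}: X(X(s))=False X(s)=False s=True
s_4={}: X(X(s))=False X(s)=False s=False
Evaluating at position 2: result = False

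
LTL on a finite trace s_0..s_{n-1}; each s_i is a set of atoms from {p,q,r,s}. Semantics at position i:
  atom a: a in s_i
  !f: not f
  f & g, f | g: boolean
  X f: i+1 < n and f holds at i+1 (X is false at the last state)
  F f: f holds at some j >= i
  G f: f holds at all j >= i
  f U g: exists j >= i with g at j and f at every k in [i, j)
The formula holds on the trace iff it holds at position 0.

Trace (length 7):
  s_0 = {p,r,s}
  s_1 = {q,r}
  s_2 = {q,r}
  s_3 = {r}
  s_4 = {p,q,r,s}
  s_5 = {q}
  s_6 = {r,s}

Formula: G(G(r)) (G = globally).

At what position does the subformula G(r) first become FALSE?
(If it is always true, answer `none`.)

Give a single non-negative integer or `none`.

s_0={p,r,s}: G(r)=False r=True
s_1={q,r}: G(r)=False r=True
s_2={q,r}: G(r)=False r=True
s_3={r}: G(r)=False r=True
s_4={p,q,r,s}: G(r)=False r=True
s_5={q}: G(r)=False r=False
s_6={r,s}: G(r)=True r=True
G(G(r)) holds globally = False
First violation at position 0.

Answer: 0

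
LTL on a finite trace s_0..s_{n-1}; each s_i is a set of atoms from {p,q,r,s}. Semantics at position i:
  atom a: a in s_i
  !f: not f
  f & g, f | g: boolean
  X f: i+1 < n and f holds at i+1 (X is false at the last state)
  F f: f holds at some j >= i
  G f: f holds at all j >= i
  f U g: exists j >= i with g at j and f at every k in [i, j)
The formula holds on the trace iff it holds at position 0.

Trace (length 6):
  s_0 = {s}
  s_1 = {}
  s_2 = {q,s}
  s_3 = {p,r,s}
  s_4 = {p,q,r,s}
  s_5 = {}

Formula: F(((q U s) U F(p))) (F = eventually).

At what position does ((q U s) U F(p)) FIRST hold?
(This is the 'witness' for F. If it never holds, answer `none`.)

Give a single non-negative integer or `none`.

s_0={s}: ((q U s) U F(p))=True (q U s)=True q=False s=True F(p)=True p=False
s_1={}: ((q U s) U F(p))=True (q U s)=False q=False s=False F(p)=True p=False
s_2={q,s}: ((q U s) U F(p))=True (q U s)=True q=True s=True F(p)=True p=False
s_3={p,r,s}: ((q U s) U F(p))=True (q U s)=True q=False s=True F(p)=True p=True
s_4={p,q,r,s}: ((q U s) U F(p))=True (q U s)=True q=True s=True F(p)=True p=True
s_5={}: ((q U s) U F(p))=False (q U s)=False q=False s=False F(p)=False p=False
F(((q U s) U F(p))) holds; first witness at position 0.

Answer: 0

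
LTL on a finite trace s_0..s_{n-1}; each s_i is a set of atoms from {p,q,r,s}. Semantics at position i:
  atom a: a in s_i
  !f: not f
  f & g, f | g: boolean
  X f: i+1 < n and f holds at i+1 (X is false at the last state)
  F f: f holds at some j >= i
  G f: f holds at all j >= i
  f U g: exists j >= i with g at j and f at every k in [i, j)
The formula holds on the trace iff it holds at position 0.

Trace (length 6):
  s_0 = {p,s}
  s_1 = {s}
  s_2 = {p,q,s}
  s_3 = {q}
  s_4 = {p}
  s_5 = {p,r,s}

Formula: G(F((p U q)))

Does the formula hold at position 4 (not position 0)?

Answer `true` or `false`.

Answer: false

Derivation:
s_0={p,s}: G(F((p U q)))=False F((p U q))=True (p U q)=False p=True q=False
s_1={s}: G(F((p U q)))=False F((p U q))=True (p U q)=False p=False q=False
s_2={p,q,s}: G(F((p U q)))=False F((p U q))=True (p U q)=True p=True q=True
s_3={q}: G(F((p U q)))=False F((p U q))=True (p U q)=True p=False q=True
s_4={p}: G(F((p U q)))=False F((p U q))=False (p U q)=False p=True q=False
s_5={p,r,s}: G(F((p U q)))=False F((p U q))=False (p U q)=False p=True q=False
Evaluating at position 4: result = False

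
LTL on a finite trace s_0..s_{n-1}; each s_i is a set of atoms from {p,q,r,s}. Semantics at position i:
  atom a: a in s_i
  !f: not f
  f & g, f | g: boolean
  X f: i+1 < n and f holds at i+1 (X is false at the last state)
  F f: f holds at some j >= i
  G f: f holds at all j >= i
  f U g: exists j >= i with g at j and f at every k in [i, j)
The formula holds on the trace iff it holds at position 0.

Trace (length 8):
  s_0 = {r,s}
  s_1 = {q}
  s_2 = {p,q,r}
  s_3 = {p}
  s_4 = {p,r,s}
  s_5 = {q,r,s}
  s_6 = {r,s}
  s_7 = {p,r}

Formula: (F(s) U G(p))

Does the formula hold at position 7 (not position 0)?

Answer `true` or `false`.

Answer: true

Derivation:
s_0={r,s}: (F(s) U G(p))=True F(s)=True s=True G(p)=False p=False
s_1={q}: (F(s) U G(p))=True F(s)=True s=False G(p)=False p=False
s_2={p,q,r}: (F(s) U G(p))=True F(s)=True s=False G(p)=False p=True
s_3={p}: (F(s) U G(p))=True F(s)=True s=False G(p)=False p=True
s_4={p,r,s}: (F(s) U G(p))=True F(s)=True s=True G(p)=False p=True
s_5={q,r,s}: (F(s) U G(p))=True F(s)=True s=True G(p)=False p=False
s_6={r,s}: (F(s) U G(p))=True F(s)=True s=True G(p)=False p=False
s_7={p,r}: (F(s) U G(p))=True F(s)=False s=False G(p)=True p=True
Evaluating at position 7: result = True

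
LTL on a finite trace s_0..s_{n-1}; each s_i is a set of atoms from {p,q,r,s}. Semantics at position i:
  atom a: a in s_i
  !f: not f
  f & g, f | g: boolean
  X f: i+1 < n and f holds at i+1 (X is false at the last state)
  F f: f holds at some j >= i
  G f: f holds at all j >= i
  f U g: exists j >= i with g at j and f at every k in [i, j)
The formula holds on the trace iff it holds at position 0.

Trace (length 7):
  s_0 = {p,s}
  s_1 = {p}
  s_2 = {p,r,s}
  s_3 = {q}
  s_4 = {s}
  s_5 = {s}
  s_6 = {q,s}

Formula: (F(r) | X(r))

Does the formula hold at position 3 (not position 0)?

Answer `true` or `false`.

Answer: false

Derivation:
s_0={p,s}: (F(r) | X(r))=True F(r)=True r=False X(r)=False
s_1={p}: (F(r) | X(r))=True F(r)=True r=False X(r)=True
s_2={p,r,s}: (F(r) | X(r))=True F(r)=True r=True X(r)=False
s_3={q}: (F(r) | X(r))=False F(r)=False r=False X(r)=False
s_4={s}: (F(r) | X(r))=False F(r)=False r=False X(r)=False
s_5={s}: (F(r) | X(r))=False F(r)=False r=False X(r)=False
s_6={q,s}: (F(r) | X(r))=False F(r)=False r=False X(r)=False
Evaluating at position 3: result = False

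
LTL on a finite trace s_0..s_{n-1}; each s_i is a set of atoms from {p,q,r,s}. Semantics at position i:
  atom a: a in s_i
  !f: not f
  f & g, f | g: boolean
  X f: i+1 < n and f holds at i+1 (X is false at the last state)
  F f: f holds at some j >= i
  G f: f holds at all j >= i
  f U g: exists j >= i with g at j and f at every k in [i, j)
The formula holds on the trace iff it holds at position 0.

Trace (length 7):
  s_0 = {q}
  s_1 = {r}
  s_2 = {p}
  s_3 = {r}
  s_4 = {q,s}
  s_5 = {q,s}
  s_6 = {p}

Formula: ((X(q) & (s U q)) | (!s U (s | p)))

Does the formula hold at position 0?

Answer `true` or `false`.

Answer: true

Derivation:
s_0={q}: ((X(q) & (s U q)) | (!s U (s | p)))=True (X(q) & (s U q))=False X(q)=False q=True (s U q)=True s=False (!s U (s | p))=True !s=True (s | p)=False p=False
s_1={r}: ((X(q) & (s U q)) | (!s U (s | p)))=True (X(q) & (s U q))=False X(q)=False q=False (s U q)=False s=False (!s U (s | p))=True !s=True (s | p)=False p=False
s_2={p}: ((X(q) & (s U q)) | (!s U (s | p)))=True (X(q) & (s U q))=False X(q)=False q=False (s U q)=False s=False (!s U (s | p))=True !s=True (s | p)=True p=True
s_3={r}: ((X(q) & (s U q)) | (!s U (s | p)))=True (X(q) & (s U q))=False X(q)=True q=False (s U q)=False s=False (!s U (s | p))=True !s=True (s | p)=False p=False
s_4={q,s}: ((X(q) & (s U q)) | (!s U (s | p)))=True (X(q) & (s U q))=True X(q)=True q=True (s U q)=True s=True (!s U (s | p))=True !s=False (s | p)=True p=False
s_5={q,s}: ((X(q) & (s U q)) | (!s U (s | p)))=True (X(q) & (s U q))=False X(q)=False q=True (s U q)=True s=True (!s U (s | p))=True !s=False (s | p)=True p=False
s_6={p}: ((X(q) & (s U q)) | (!s U (s | p)))=True (X(q) & (s U q))=False X(q)=False q=False (s U q)=False s=False (!s U (s | p))=True !s=True (s | p)=True p=True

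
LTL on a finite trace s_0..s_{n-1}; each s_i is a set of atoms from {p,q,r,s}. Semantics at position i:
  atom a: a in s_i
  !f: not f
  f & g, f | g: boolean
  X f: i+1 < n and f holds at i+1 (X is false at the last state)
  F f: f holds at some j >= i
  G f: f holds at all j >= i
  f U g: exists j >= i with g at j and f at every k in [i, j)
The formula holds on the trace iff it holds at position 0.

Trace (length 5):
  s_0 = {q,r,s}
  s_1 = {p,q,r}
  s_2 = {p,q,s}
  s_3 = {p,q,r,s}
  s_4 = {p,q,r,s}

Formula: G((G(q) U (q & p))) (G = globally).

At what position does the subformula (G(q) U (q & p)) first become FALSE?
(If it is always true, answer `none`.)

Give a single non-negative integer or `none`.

s_0={q,r,s}: (G(q) U (q & p))=True G(q)=True q=True (q & p)=False p=False
s_1={p,q,r}: (G(q) U (q & p))=True G(q)=True q=True (q & p)=True p=True
s_2={p,q,s}: (G(q) U (q & p))=True G(q)=True q=True (q & p)=True p=True
s_3={p,q,r,s}: (G(q) U (q & p))=True G(q)=True q=True (q & p)=True p=True
s_4={p,q,r,s}: (G(q) U (q & p))=True G(q)=True q=True (q & p)=True p=True
G((G(q) U (q & p))) holds globally = True
No violation — formula holds at every position.

Answer: none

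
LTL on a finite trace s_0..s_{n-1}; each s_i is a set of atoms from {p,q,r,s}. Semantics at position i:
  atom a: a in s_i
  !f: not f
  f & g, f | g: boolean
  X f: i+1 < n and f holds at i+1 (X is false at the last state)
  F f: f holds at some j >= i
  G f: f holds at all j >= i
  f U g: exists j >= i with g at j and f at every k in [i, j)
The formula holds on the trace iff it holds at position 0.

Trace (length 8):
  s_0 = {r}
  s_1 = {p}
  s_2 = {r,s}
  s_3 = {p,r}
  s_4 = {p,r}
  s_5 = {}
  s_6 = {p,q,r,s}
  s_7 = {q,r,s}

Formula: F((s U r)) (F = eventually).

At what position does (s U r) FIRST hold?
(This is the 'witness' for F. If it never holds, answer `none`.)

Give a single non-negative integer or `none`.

s_0={r}: (s U r)=True s=False r=True
s_1={p}: (s U r)=False s=False r=False
s_2={r,s}: (s U r)=True s=True r=True
s_3={p,r}: (s U r)=True s=False r=True
s_4={p,r}: (s U r)=True s=False r=True
s_5={}: (s U r)=False s=False r=False
s_6={p,q,r,s}: (s U r)=True s=True r=True
s_7={q,r,s}: (s U r)=True s=True r=True
F((s U r)) holds; first witness at position 0.

Answer: 0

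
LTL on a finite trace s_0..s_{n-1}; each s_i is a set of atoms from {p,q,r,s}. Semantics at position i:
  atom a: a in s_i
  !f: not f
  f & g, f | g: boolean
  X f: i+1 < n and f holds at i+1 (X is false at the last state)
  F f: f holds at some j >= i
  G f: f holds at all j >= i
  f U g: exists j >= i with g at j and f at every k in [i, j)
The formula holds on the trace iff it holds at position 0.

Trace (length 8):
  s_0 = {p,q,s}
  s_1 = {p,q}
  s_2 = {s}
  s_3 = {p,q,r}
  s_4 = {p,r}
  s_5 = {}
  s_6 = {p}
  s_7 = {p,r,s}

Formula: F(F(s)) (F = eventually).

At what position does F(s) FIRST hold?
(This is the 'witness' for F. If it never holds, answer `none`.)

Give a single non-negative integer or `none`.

s_0={p,q,s}: F(s)=True s=True
s_1={p,q}: F(s)=True s=False
s_2={s}: F(s)=True s=True
s_3={p,q,r}: F(s)=True s=False
s_4={p,r}: F(s)=True s=False
s_5={}: F(s)=True s=False
s_6={p}: F(s)=True s=False
s_7={p,r,s}: F(s)=True s=True
F(F(s)) holds; first witness at position 0.

Answer: 0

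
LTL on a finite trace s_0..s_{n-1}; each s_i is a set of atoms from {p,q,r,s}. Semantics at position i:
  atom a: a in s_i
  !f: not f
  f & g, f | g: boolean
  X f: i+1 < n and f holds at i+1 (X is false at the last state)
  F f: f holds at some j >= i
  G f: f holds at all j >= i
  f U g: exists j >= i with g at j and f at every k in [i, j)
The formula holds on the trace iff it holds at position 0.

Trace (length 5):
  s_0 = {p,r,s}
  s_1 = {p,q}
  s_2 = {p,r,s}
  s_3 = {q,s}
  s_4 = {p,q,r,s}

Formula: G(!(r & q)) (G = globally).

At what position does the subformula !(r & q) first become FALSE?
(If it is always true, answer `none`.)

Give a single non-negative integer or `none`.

Answer: 4

Derivation:
s_0={p,r,s}: !(r & q)=True (r & q)=False r=True q=False
s_1={p,q}: !(r & q)=True (r & q)=False r=False q=True
s_2={p,r,s}: !(r & q)=True (r & q)=False r=True q=False
s_3={q,s}: !(r & q)=True (r & q)=False r=False q=True
s_4={p,q,r,s}: !(r & q)=False (r & q)=True r=True q=True
G(!(r & q)) holds globally = False
First violation at position 4.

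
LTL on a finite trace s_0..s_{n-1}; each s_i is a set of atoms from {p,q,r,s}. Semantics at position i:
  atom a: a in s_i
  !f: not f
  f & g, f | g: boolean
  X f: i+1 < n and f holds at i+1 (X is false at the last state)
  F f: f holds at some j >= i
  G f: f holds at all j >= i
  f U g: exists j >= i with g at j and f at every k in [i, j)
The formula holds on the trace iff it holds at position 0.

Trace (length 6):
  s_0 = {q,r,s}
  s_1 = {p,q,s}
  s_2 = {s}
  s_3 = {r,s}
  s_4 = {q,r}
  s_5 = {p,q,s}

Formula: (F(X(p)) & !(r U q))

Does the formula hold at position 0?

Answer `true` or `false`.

Answer: false

Derivation:
s_0={q,r,s}: (F(X(p)) & !(r U q))=False F(X(p))=True X(p)=True p=False !(r U q)=False (r U q)=True r=True q=True
s_1={p,q,s}: (F(X(p)) & !(r U q))=False F(X(p))=True X(p)=False p=True !(r U q)=False (r U q)=True r=False q=True
s_2={s}: (F(X(p)) & !(r U q))=True F(X(p))=True X(p)=False p=False !(r U q)=True (r U q)=False r=False q=False
s_3={r,s}: (F(X(p)) & !(r U q))=False F(X(p))=True X(p)=False p=False !(r U q)=False (r U q)=True r=True q=False
s_4={q,r}: (F(X(p)) & !(r U q))=False F(X(p))=True X(p)=True p=False !(r U q)=False (r U q)=True r=True q=True
s_5={p,q,s}: (F(X(p)) & !(r U q))=False F(X(p))=False X(p)=False p=True !(r U q)=False (r U q)=True r=False q=True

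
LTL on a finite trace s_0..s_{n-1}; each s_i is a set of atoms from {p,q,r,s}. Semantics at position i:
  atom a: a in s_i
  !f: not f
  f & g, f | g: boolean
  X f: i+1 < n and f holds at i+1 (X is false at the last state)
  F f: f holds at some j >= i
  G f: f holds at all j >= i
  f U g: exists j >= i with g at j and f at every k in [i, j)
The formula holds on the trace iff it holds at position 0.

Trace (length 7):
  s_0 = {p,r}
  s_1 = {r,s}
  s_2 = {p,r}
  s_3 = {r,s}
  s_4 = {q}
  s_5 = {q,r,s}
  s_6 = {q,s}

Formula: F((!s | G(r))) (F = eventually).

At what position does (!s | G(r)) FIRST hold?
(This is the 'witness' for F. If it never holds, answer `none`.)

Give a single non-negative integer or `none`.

s_0={p,r}: (!s | G(r))=True !s=True s=False G(r)=False r=True
s_1={r,s}: (!s | G(r))=False !s=False s=True G(r)=False r=True
s_2={p,r}: (!s | G(r))=True !s=True s=False G(r)=False r=True
s_3={r,s}: (!s | G(r))=False !s=False s=True G(r)=False r=True
s_4={q}: (!s | G(r))=True !s=True s=False G(r)=False r=False
s_5={q,r,s}: (!s | G(r))=False !s=False s=True G(r)=False r=True
s_6={q,s}: (!s | G(r))=False !s=False s=True G(r)=False r=False
F((!s | G(r))) holds; first witness at position 0.

Answer: 0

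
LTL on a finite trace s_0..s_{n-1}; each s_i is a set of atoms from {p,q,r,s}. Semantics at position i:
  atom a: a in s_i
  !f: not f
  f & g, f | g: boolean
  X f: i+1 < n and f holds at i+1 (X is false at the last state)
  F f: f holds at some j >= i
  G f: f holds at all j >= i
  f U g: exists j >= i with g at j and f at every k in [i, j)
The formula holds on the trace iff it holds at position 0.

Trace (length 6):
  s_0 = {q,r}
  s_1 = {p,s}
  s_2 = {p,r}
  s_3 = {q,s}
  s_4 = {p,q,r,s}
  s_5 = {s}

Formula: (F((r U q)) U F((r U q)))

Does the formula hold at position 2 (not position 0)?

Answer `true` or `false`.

Answer: true

Derivation:
s_0={q,r}: (F((r U q)) U F((r U q)))=True F((r U q))=True (r U q)=True r=True q=True
s_1={p,s}: (F((r U q)) U F((r U q)))=True F((r U q))=True (r U q)=False r=False q=False
s_2={p,r}: (F((r U q)) U F((r U q)))=True F((r U q))=True (r U q)=True r=True q=False
s_3={q,s}: (F((r U q)) U F((r U q)))=True F((r U q))=True (r U q)=True r=False q=True
s_4={p,q,r,s}: (F((r U q)) U F((r U q)))=True F((r U q))=True (r U q)=True r=True q=True
s_5={s}: (F((r U q)) U F((r U q)))=False F((r U q))=False (r U q)=False r=False q=False
Evaluating at position 2: result = True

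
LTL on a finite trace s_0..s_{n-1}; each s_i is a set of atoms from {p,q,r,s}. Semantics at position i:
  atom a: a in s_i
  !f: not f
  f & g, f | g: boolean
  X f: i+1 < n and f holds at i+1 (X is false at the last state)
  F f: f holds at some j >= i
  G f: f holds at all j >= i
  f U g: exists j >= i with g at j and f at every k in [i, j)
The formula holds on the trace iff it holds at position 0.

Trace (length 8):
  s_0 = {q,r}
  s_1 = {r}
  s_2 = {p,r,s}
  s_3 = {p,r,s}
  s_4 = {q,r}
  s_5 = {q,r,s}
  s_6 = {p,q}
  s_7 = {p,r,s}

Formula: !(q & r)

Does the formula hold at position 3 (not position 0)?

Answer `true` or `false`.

Answer: true

Derivation:
s_0={q,r}: !(q & r)=False (q & r)=True q=True r=True
s_1={r}: !(q & r)=True (q & r)=False q=False r=True
s_2={p,r,s}: !(q & r)=True (q & r)=False q=False r=True
s_3={p,r,s}: !(q & r)=True (q & r)=False q=False r=True
s_4={q,r}: !(q & r)=False (q & r)=True q=True r=True
s_5={q,r,s}: !(q & r)=False (q & r)=True q=True r=True
s_6={p,q}: !(q & r)=True (q & r)=False q=True r=False
s_7={p,r,s}: !(q & r)=True (q & r)=False q=False r=True
Evaluating at position 3: result = True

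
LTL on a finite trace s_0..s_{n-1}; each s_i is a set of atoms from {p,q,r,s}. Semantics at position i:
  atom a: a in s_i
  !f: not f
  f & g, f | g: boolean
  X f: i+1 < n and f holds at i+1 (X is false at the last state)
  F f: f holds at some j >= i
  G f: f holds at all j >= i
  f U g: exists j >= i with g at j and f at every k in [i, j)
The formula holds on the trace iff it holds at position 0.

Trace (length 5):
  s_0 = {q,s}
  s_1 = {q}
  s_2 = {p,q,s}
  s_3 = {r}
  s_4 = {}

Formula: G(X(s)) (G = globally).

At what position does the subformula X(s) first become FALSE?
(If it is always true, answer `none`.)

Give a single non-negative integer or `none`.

s_0={q,s}: X(s)=False s=True
s_1={q}: X(s)=True s=False
s_2={p,q,s}: X(s)=False s=True
s_3={r}: X(s)=False s=False
s_4={}: X(s)=False s=False
G(X(s)) holds globally = False
First violation at position 0.

Answer: 0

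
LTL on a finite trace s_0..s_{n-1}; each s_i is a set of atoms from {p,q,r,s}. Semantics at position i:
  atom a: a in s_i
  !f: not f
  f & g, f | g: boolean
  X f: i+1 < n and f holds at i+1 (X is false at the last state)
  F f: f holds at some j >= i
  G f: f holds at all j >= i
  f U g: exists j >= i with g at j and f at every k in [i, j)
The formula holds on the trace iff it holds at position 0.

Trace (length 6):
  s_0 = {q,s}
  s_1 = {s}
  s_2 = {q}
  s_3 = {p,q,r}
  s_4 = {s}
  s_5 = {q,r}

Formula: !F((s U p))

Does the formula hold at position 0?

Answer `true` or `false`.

s_0={q,s}: !F((s U p))=False F((s U p))=True (s U p)=False s=True p=False
s_1={s}: !F((s U p))=False F((s U p))=True (s U p)=False s=True p=False
s_2={q}: !F((s U p))=False F((s U p))=True (s U p)=False s=False p=False
s_3={p,q,r}: !F((s U p))=False F((s U p))=True (s U p)=True s=False p=True
s_4={s}: !F((s U p))=True F((s U p))=False (s U p)=False s=True p=False
s_5={q,r}: !F((s U p))=True F((s U p))=False (s U p)=False s=False p=False

Answer: false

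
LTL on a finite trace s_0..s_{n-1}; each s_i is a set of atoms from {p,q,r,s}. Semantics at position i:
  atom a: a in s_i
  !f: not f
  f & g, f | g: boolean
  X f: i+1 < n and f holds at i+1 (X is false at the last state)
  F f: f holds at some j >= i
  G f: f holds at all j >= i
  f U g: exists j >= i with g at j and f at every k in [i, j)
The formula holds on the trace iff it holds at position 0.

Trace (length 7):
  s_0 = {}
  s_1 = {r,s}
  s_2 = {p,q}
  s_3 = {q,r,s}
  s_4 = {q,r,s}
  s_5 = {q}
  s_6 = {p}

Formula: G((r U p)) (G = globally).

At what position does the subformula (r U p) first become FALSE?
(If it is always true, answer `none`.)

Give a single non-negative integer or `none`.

Answer: 0

Derivation:
s_0={}: (r U p)=False r=False p=False
s_1={r,s}: (r U p)=True r=True p=False
s_2={p,q}: (r U p)=True r=False p=True
s_3={q,r,s}: (r U p)=False r=True p=False
s_4={q,r,s}: (r U p)=False r=True p=False
s_5={q}: (r U p)=False r=False p=False
s_6={p}: (r U p)=True r=False p=True
G((r U p)) holds globally = False
First violation at position 0.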